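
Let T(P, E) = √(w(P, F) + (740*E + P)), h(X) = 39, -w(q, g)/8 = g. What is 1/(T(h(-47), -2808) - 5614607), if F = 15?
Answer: -5614607/31523813842450 - 3*I*√230889/31523813842450 ≈ -1.7811e-7 - 4.5728e-11*I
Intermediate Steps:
w(q, g) = -8*g
T(P, E) = √(-120 + P + 740*E) (T(P, E) = √(-8*15 + (740*E + P)) = √(-120 + (P + 740*E)) = √(-120 + P + 740*E))
1/(T(h(-47), -2808) - 5614607) = 1/(√(-120 + 39 + 740*(-2808)) - 5614607) = 1/(√(-120 + 39 - 2077920) - 5614607) = 1/(√(-2078001) - 5614607) = 1/(3*I*√230889 - 5614607) = 1/(-5614607 + 3*I*√230889)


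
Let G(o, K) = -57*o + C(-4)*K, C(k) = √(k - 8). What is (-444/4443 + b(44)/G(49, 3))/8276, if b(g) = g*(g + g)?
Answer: -1430900851/7967868876291 - 1936*I*√3/5380060011 ≈ -0.00017958 - 6.2327e-7*I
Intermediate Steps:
C(k) = √(-8 + k)
G(o, K) = -57*o + 2*I*K*√3 (G(o, K) = -57*o + √(-8 - 4)*K = -57*o + √(-12)*K = -57*o + (2*I*√3)*K = -57*o + 2*I*K*√3)
b(g) = 2*g² (b(g) = g*(2*g) = 2*g²)
(-444/4443 + b(44)/G(49, 3))/8276 = (-444/4443 + (2*44²)/(-57*49 + 2*I*3*√3))/8276 = (-444*1/4443 + (2*1936)/(-2793 + 6*I*√3))*(1/8276) = (-148/1481 + 3872/(-2793 + 6*I*√3))*(1/8276) = -37/3064189 + 968/(2069*(-2793 + 6*I*√3))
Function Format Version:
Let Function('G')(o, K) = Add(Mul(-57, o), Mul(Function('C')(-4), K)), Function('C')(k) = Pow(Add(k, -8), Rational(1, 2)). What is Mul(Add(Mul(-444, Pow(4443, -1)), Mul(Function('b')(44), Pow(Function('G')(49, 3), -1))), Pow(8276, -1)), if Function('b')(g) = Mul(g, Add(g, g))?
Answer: Add(Rational(-1430900851, 7967868876291), Mul(Rational(-1936, 5380060011), I, Pow(3, Rational(1, 2)))) ≈ Add(-0.00017958, Mul(-6.2327e-7, I))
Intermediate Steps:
Function('C')(k) = Pow(Add(-8, k), Rational(1, 2))
Function('G')(o, K) = Add(Mul(-57, o), Mul(2, I, K, Pow(3, Rational(1, 2)))) (Function('G')(o, K) = Add(Mul(-57, o), Mul(Pow(Add(-8, -4), Rational(1, 2)), K)) = Add(Mul(-57, o), Mul(Pow(-12, Rational(1, 2)), K)) = Add(Mul(-57, o), Mul(Mul(2, I, Pow(3, Rational(1, 2))), K)) = Add(Mul(-57, o), Mul(2, I, K, Pow(3, Rational(1, 2)))))
Function('b')(g) = Mul(2, Pow(g, 2)) (Function('b')(g) = Mul(g, Mul(2, g)) = Mul(2, Pow(g, 2)))
Mul(Add(Mul(-444, Pow(4443, -1)), Mul(Function('b')(44), Pow(Function('G')(49, 3), -1))), Pow(8276, -1)) = Mul(Add(Mul(-444, Pow(4443, -1)), Mul(Mul(2, Pow(44, 2)), Pow(Add(Mul(-57, 49), Mul(2, I, 3, Pow(3, Rational(1, 2)))), -1))), Pow(8276, -1)) = Mul(Add(Mul(-444, Rational(1, 4443)), Mul(Mul(2, 1936), Pow(Add(-2793, Mul(6, I, Pow(3, Rational(1, 2)))), -1))), Rational(1, 8276)) = Mul(Add(Rational(-148, 1481), Mul(3872, Pow(Add(-2793, Mul(6, I, Pow(3, Rational(1, 2)))), -1))), Rational(1, 8276)) = Add(Rational(-37, 3064189), Mul(Rational(968, 2069), Pow(Add(-2793, Mul(6, I, Pow(3, Rational(1, 2)))), -1)))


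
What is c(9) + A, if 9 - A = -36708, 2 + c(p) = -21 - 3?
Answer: 36691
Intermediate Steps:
c(p) = -26 (c(p) = -2 + (-21 - 3) = -2 - 24 = -26)
A = 36717 (A = 9 - 1*(-36708) = 9 + 36708 = 36717)
c(9) + A = -26 + 36717 = 36691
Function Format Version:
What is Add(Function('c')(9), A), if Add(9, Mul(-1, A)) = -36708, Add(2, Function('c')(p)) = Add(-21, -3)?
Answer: 36691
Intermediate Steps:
Function('c')(p) = -26 (Function('c')(p) = Add(-2, Add(-21, -3)) = Add(-2, -24) = -26)
A = 36717 (A = Add(9, Mul(-1, -36708)) = Add(9, 36708) = 36717)
Add(Function('c')(9), A) = Add(-26, 36717) = 36691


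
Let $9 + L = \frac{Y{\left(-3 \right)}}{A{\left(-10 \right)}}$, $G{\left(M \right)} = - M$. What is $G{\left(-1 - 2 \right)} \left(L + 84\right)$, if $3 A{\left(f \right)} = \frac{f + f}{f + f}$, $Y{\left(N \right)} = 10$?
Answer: $315$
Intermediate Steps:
$A{\left(f \right)} = \frac{1}{3}$ ($A{\left(f \right)} = \frac{\left(f + f\right) \frac{1}{f + f}}{3} = \frac{2 f \frac{1}{2 f}}{3} = \frac{1}{3} \cdot 1 = \frac{1}{3}$)
$L = 21$ ($L = -9 + 10 \frac{1}{\frac{1}{3}} = -9 + 10 \cdot 3 = -9 + 30 = 21$)
$G{\left(-1 - 2 \right)} \left(L + 84\right) = - (-1 - 2) \left(21 + 84\right) = \left(-1\right) \left(-3\right) 105 = 3 \cdot 105 = 315$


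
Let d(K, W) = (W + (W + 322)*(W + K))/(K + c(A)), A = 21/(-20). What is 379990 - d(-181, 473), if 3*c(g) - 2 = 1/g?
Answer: 4339320809/11381 ≈ 3.8128e+5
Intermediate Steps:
A = -21/20 (A = 21*(-1/20) = -21/20 ≈ -1.0500)
c(g) = 2/3 + 1/(3*g)
d(K, W) = (W + (322 + W)*(K + W))/(22/63 + K) (d(K, W) = (W + (W + 322)*(W + K))/(K + (1 + 2*(-21/20))/(3*(-21/20))) = (W + (322 + W)*(K + W))/(K + (1/3)*(-20/21)*(1 - 21/10)) = (W + (322 + W)*(K + W))/(K + (1/3)*(-20/21)*(-11/10)) = (W + (322 + W)*(K + W))/(K + 22/63) = (W + (322 + W)*(K + W))/(22/63 + K))
379990 - d(-181, 473) = 379990 - 63*(473**2 + 322*(-181) + 323*473 - 181*473)/(22 + 63*(-181)) = 379990 - 63*(223729 - 58282 + 152779 - 85613)/(22 - 11403) = 379990 - 63*232613/(-11381) = 379990 - 63*(-1)*232613/11381 = 379990 - 1*(-14654619/11381) = 379990 + 14654619/11381 = 4339320809/11381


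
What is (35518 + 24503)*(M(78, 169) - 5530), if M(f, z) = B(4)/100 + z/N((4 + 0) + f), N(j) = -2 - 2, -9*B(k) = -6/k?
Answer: -66890383443/200 ≈ -3.3445e+8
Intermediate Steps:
B(k) = 2/(3*k) (B(k) = -(-2)/(3*k) = 2/(3*k))
N(j) = -4
M(f, z) = 1/600 - z/4 (M(f, z) = ((⅔)/4)/100 + z/(-4) = ((⅔)*(¼))*(1/100) + z*(-¼) = (⅙)*(1/100) - z/4 = 1/600 - z/4)
(35518 + 24503)*(M(78, 169) - 5530) = (35518 + 24503)*((1/600 - ¼*169) - 5530) = 60021*((1/600 - 169/4) - 5530) = 60021*(-25349/600 - 5530) = 60021*(-3343349/600) = -66890383443/200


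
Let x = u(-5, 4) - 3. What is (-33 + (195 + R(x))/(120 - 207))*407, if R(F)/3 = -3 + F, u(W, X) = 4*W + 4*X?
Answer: -411884/29 ≈ -14203.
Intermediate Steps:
x = -7 (x = (4*(-5) + 4*4) - 3 = (-20 + 16) - 3 = -4 - 3 = -7)
R(F) = -9 + 3*F (R(F) = 3*(-3 + F) = -9 + 3*F)
(-33 + (195 + R(x))/(120 - 207))*407 = (-33 + (195 + (-9 + 3*(-7)))/(120 - 207))*407 = (-33 + (195 + (-9 - 21))/(-87))*407 = (-33 + (195 - 30)*(-1/87))*407 = (-33 + 165*(-1/87))*407 = (-33 - 55/29)*407 = -1012/29*407 = -411884/29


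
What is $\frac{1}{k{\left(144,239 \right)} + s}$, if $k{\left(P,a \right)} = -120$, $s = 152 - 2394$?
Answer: $- \frac{1}{2362} \approx -0.00042337$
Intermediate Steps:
$s = -2242$ ($s = 152 - 2394 = -2242$)
$\frac{1}{k{\left(144,239 \right)} + s} = \frac{1}{-120 - 2242} = \frac{1}{-2362} = - \frac{1}{2362}$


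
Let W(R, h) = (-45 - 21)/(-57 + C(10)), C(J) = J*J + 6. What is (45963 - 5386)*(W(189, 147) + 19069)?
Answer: 37911699755/49 ≈ 7.7371e+8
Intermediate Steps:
C(J) = 6 + J² (C(J) = J² + 6 = 6 + J²)
W(R, h) = -66/49 (W(R, h) = (-45 - 21)/(-57 + (6 + 10²)) = -66/(-57 + (6 + 100)) = -66/(-57 + 106) = -66/49)
(45963 - 5386)*(W(189, 147) + 19069) = (45963 - 5386)*(-66/49 + 19069) = 40577*(934315/49) = 37911699755/49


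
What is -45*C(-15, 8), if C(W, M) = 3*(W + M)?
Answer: 945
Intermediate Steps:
C(W, M) = 3*M + 3*W (C(W, M) = 3*(M + W) = 3*M + 3*W)
-45*C(-15, 8) = -45*(3*8 + 3*(-15)) = -45*(24 - 45) = -45*(-21) = 945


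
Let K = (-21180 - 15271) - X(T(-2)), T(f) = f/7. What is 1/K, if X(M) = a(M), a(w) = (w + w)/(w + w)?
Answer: -1/36452 ≈ -2.7433e-5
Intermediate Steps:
a(w) = 1 (a(w) = (2*w)/((2*w)) = (2*w)*(1/(2*w)) = 1)
T(f) = f/7 (T(f) = f*(⅐) = f/7)
X(M) = 1
K = -36452 (K = (-21180 - 15271) - 1*1 = -36451 - 1 = -36452)
1/K = 1/(-36452) = -1/36452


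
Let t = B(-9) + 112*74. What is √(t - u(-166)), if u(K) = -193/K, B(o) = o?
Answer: √228104086/166 ≈ 90.983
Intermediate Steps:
t = 8279 (t = -9 + 112*74 = -9 + 8288 = 8279)
√(t - u(-166)) = √(8279 - (-193)/(-166)) = √(8279 - (-193)*(-1)/166) = √(8279 - 1*193/166) = √(8279 - 193/166) = √(1374121/166) = √228104086/166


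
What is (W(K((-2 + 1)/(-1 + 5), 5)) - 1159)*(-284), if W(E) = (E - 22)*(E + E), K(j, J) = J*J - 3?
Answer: 329156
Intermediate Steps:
K(j, J) = -3 + J² (K(j, J) = J² - 3 = -3 + J²)
W(E) = 2*E*(-22 + E) (W(E) = (-22 + E)*(2*E) = 2*E*(-22 + E))
(W(K((-2 + 1)/(-1 + 5), 5)) - 1159)*(-284) = (2*(-3 + 5²)*(-22 + (-3 + 5²)) - 1159)*(-284) = (2*(-3 + 25)*(-22 + (-3 + 25)) - 1159)*(-284) = (2*22*(-22 + 22) - 1159)*(-284) = (2*22*0 - 1159)*(-284) = (0 - 1159)*(-284) = -1159*(-284) = 329156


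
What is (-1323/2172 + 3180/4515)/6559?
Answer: 20747/1429363516 ≈ 1.4515e-5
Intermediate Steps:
(-1323/2172 + 3180/4515)/6559 = (-1323*1/2172 + 3180*(1/4515))*(1/6559) = (-441/724 + 212/301)*(1/6559) = (20747/217924)*(1/6559) = 20747/1429363516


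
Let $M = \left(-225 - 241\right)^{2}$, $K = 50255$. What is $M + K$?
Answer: $267411$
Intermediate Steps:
$M = 217156$ ($M = \left(-466\right)^{2} = 217156$)
$M + K = 217156 + 50255 = 267411$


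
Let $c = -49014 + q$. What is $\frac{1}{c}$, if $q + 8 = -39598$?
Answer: $- \frac{1}{88620} \approx -1.1284 \cdot 10^{-5}$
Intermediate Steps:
$q = -39606$ ($q = -8 - 39598 = -39606$)
$c = -88620$ ($c = -49014 - 39606 = -88620$)
$\frac{1}{c} = \frac{1}{-88620} = - \frac{1}{88620}$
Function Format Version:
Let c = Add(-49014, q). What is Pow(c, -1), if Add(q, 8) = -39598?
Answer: Rational(-1, 88620) ≈ -1.1284e-5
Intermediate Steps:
q = -39606 (q = Add(-8, -39598) = -39606)
c = -88620 (c = Add(-49014, -39606) = -88620)
Pow(c, -1) = Pow(-88620, -1) = Rational(-1, 88620)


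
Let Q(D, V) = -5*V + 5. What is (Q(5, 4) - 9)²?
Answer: 576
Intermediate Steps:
Q(D, V) = 5 - 5*V
(Q(5, 4) - 9)² = ((5 - 5*4) - 9)² = ((5 - 20) - 9)² = (-15 - 9)² = (-24)² = 576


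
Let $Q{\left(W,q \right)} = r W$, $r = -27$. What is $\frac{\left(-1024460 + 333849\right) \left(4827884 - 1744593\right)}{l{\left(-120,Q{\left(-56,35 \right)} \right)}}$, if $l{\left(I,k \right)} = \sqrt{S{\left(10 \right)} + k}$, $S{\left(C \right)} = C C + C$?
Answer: $- \frac{2129354680801 \sqrt{1622}}{1622} \approx -5.2872 \cdot 10^{10}$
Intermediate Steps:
$Q{\left(W,q \right)} = - 27 W$
$S{\left(C \right)} = C + C^{2}$ ($S{\left(C \right)} = C^{2} + C = C + C^{2}$)
$l{\left(I,k \right)} = \sqrt{110 + k}$ ($l{\left(I,k \right)} = \sqrt{10 \left(1 + 10\right) + k} = \sqrt{10 \cdot 11 + k} = \sqrt{110 + k}$)
$\frac{\left(-1024460 + 333849\right) \left(4827884 - 1744593\right)}{l{\left(-120,Q{\left(-56,35 \right)} \right)}} = \frac{\left(-1024460 + 333849\right) \left(4827884 - 1744593\right)}{\sqrt{110 - -1512}} = \frac{\left(-690611\right) 3083291}{\sqrt{110 + 1512}} = - \frac{2129354680801}{\sqrt{1622}} = - 2129354680801 \frac{\sqrt{1622}}{1622} = - \frac{2129354680801 \sqrt{1622}}{1622}$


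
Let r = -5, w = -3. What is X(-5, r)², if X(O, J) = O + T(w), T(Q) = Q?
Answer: 64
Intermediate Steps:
X(O, J) = -3 + O (X(O, J) = O - 3 = -3 + O)
X(-5, r)² = (-3 - 5)² = (-8)² = 64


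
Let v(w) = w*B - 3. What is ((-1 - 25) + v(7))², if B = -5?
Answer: 4096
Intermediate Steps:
v(w) = -3 - 5*w (v(w) = w*(-5) - 3 = -5*w - 3 = -3 - 5*w)
((-1 - 25) + v(7))² = ((-1 - 25) + (-3 - 5*7))² = (-26 + (-3 - 35))² = (-26 - 38)² = (-64)² = 4096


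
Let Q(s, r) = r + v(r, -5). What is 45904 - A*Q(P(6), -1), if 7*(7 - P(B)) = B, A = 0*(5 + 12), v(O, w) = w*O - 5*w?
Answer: 45904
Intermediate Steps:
v(O, w) = -5*w + O*w (v(O, w) = O*w - 5*w = -5*w + O*w)
A = 0 (A = 0*17 = 0)
P(B) = 7 - B/7
Q(s, r) = 25 - 4*r (Q(s, r) = r - 5*(-5 + r) = r + (25 - 5*r) = 25 - 4*r)
45904 - A*Q(P(6), -1) = 45904 - 0*(25 - 4*(-1)) = 45904 - 0*(25 + 4) = 45904 - 0*29 = 45904 - 1*0 = 45904 + 0 = 45904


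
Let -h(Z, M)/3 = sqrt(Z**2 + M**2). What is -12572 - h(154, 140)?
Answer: -12572 + 42*sqrt(221) ≈ -11948.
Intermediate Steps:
h(Z, M) = -3*sqrt(M**2 + Z**2) (h(Z, M) = -3*sqrt(Z**2 + M**2) = -3*sqrt(M**2 + Z**2))
-12572 - h(154, 140) = -12572 - (-3)*sqrt(140**2 + 154**2) = -12572 - (-3)*sqrt(19600 + 23716) = -12572 - (-3)*sqrt(43316) = -12572 - (-3)*14*sqrt(221) = -12572 - (-42)*sqrt(221) = -12572 + 42*sqrt(221)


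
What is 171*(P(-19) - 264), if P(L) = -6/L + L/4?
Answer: -183609/4 ≈ -45902.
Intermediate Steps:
P(L) = -6/L + L/4 (P(L) = -6/L + L*(1/4) = -6/L + L/4)
171*(P(-19) - 264) = 171*((-6/(-19) + (1/4)*(-19)) - 264) = 171*((-6*(-1/19) - 19/4) - 264) = 171*((6/19 - 19/4) - 264) = 171*(-337/76 - 264) = 171*(-20401/76) = -183609/4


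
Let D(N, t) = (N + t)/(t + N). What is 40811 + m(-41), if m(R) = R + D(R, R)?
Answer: 40771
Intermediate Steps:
D(N, t) = 1 (D(N, t) = (N + t)/(N + t) = 1)
m(R) = 1 + R (m(R) = R + 1 = 1 + R)
40811 + m(-41) = 40811 + (1 - 41) = 40811 - 40 = 40771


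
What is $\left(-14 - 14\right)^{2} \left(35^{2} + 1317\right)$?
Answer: $1992928$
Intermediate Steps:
$\left(-14 - 14\right)^{2} \left(35^{2} + 1317\right) = \left(-28\right)^{2} \left(1225 + 1317\right) = 784 \cdot 2542 = 1992928$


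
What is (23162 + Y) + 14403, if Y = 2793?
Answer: 40358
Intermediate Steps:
(23162 + Y) + 14403 = (23162 + 2793) + 14403 = 25955 + 14403 = 40358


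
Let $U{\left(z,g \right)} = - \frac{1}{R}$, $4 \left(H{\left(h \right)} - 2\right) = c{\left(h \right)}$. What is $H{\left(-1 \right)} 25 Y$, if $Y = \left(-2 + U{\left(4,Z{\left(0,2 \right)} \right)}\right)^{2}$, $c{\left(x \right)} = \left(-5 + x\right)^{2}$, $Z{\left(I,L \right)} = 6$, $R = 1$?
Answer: $2475$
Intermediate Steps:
$H{\left(h \right)} = 2 + \frac{\left(-5 + h\right)^{2}}{4}$
$U{\left(z,g \right)} = -1$ ($U{\left(z,g \right)} = - 1^{-1} = \left(-1\right) 1 = -1$)
$Y = 9$ ($Y = \left(-2 - 1\right)^{2} = \left(-3\right)^{2} = 9$)
$H{\left(-1 \right)} 25 Y = \left(2 + \frac{\left(-5 - 1\right)^{2}}{4}\right) 25 \cdot 9 = \left(2 + \frac{\left(-6\right)^{2}}{4}\right) 25 \cdot 9 = \left(2 + \frac{1}{4} \cdot 36\right) 25 \cdot 9 = \left(2 + 9\right) 25 \cdot 9 = 11 \cdot 25 \cdot 9 = 275 \cdot 9 = 2475$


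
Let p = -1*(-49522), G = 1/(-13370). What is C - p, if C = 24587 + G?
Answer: -333380951/13370 ≈ -24935.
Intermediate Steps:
G = -1/13370 ≈ -7.4794e-5
p = 49522
C = 328728189/13370 (C = 24587 - 1/13370 = 328728189/13370 ≈ 24587.)
C - p = 328728189/13370 - 1*49522 = 328728189/13370 - 49522 = -333380951/13370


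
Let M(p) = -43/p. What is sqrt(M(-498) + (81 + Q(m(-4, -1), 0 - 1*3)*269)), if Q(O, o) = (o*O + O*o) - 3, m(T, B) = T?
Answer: sqrt(1421084334)/498 ≈ 75.697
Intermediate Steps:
Q(O, o) = -3 + 2*O*o (Q(O, o) = (O*o + O*o) - 3 = 2*O*o - 3 = -3 + 2*O*o)
sqrt(M(-498) + (81 + Q(m(-4, -1), 0 - 1*3)*269)) = sqrt(-43/(-498) + (81 + (-3 + 2*(-4)*(0 - 1*3))*269)) = sqrt(-43*(-1/498) + (81 + (-3 + 2*(-4)*(0 - 3))*269)) = sqrt(43/498 + (81 + (-3 + 2*(-4)*(-3))*269)) = sqrt(43/498 + (81 + (-3 + 24)*269)) = sqrt(43/498 + (81 + 21*269)) = sqrt(43/498 + (81 + 5649)) = sqrt(43/498 + 5730) = sqrt(2853583/498) = sqrt(1421084334)/498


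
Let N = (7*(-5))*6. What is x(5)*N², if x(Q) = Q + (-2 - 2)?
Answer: 44100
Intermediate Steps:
x(Q) = -4 + Q (x(Q) = Q - 4 = -4 + Q)
N = -210 (N = -35*6 = -210)
x(5)*N² = (-4 + 5)*(-210)² = 1*44100 = 44100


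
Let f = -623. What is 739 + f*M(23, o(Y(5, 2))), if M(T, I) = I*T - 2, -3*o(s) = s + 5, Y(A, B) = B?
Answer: 106258/3 ≈ 35419.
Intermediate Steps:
o(s) = -5/3 - s/3 (o(s) = -(s + 5)/3 = -(5 + s)/3 = -5/3 - s/3)
M(T, I) = -2 + I*T
739 + f*M(23, o(Y(5, 2))) = 739 - 623*(-2 + (-5/3 - ⅓*2)*23) = 739 - 623*(-2 + (-5/3 - ⅔)*23) = 739 - 623*(-2 - 7/3*23) = 739 - 623*(-2 - 161/3) = 739 - 623*(-167/3) = 739 + 104041/3 = 106258/3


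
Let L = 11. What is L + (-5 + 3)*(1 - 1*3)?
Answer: 15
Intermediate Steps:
L + (-5 + 3)*(1 - 1*3) = 11 + (-5 + 3)*(1 - 1*3) = 11 - 2*(1 - 3) = 11 - 2*(-2) = 11 + 4 = 15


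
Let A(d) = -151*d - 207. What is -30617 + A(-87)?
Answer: -17687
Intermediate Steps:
A(d) = -207 - 151*d
-30617 + A(-87) = -30617 + (-207 - 151*(-87)) = -30617 + (-207 + 13137) = -30617 + 12930 = -17687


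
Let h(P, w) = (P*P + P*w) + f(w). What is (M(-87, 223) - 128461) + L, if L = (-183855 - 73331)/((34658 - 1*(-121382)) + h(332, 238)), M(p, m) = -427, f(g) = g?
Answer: -22266690585/172759 ≈ -1.2889e+5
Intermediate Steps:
h(P, w) = w + P² + P*w (h(P, w) = (P*P + P*w) + w = (P² + P*w) + w = w + P² + P*w)
L = -128593/172759 (L = (-183855 - 73331)/((34658 - 1*(-121382)) + (238 + 332² + 332*238)) = -257186/((34658 + 121382) + (238 + 110224 + 79016)) = -257186/(156040 + 189478) = -257186/345518 = -257186*1/345518 = -128593/172759 ≈ -0.74435)
(M(-87, 223) - 128461) + L = (-427 - 128461) - 128593/172759 = -128888 - 128593/172759 = -22266690585/172759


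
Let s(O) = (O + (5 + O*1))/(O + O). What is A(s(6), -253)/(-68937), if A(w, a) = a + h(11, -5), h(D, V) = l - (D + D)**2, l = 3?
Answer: 734/68937 ≈ 0.010647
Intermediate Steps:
s(O) = (5 + 2*O)/(2*O) (s(O) = (O + (5 + O))/((2*O)) = (5 + 2*O)*(1/(2*O)) = (5 + 2*O)/(2*O))
h(D, V) = 3 - 4*D**2 (h(D, V) = 3 - (D + D)**2 = 3 - (2*D)**2 = 3 - 4*D**2)
A(w, a) = -481 + a (A(w, a) = a + (3 - 4*11**2) = a + (3 - 4*121) = a + (3 - 484) = a - 481 = -481 + a)
A(s(6), -253)/(-68937) = (-481 - 253)/(-68937) = -734*(-1/68937) = 734/68937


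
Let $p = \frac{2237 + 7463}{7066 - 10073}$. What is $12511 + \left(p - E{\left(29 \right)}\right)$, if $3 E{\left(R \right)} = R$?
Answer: $\frac{1162324}{93} \approx 12498.0$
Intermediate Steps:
$p = - \frac{100}{31}$ ($p = \frac{9700}{-3007} = 9700 \left(- \frac{1}{3007}\right) = - \frac{100}{31} \approx -3.2258$)
$E{\left(R \right)} = \frac{R}{3}$
$12511 + \left(p - E{\left(29 \right)}\right) = 12511 - \left(\frac{100}{31} + \frac{1}{3} \cdot 29\right) = 12511 - \frac{1199}{93} = \frac{1162324}{93}$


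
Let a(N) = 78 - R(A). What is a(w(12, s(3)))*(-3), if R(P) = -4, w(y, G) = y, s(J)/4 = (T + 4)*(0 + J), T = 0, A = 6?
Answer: -246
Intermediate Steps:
s(J) = 16*J (s(J) = 4*((0 + 4)*(0 + J)) = 4*(4*J) = 16*J)
a(N) = 82 (a(N) = 78 - 1*(-4) = 78 + 4 = 82)
a(w(12, s(3)))*(-3) = 82*(-3) = -246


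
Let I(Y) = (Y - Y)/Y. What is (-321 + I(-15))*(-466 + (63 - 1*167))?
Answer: 182970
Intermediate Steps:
I(Y) = 0 (I(Y) = 0/Y = 0)
(-321 + I(-15))*(-466 + (63 - 1*167)) = (-321 + 0)*(-466 + (63 - 1*167)) = -321*(-466 + (63 - 167)) = -321*(-466 - 104) = -321*(-570) = 182970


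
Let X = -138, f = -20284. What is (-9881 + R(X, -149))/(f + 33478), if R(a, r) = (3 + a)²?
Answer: 4172/6597 ≈ 0.63241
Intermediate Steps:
(-9881 + R(X, -149))/(f + 33478) = (-9881 + (3 - 138)²)/(-20284 + 33478) = (-9881 + (-135)²)/13194 = (-9881 + 18225)*(1/13194) = 8344*(1/13194) = 4172/6597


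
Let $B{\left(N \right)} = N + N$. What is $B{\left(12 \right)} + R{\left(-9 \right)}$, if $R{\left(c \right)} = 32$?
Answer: $56$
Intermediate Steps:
$B{\left(N \right)} = 2 N$
$B{\left(12 \right)} + R{\left(-9 \right)} = 2 \cdot 12 + 32 = 24 + 32 = 56$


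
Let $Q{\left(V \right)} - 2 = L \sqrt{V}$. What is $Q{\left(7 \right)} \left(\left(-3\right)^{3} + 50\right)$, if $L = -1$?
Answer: $46 - 23 \sqrt{7} \approx -14.852$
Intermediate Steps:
$Q{\left(V \right)} = 2 - \sqrt{V}$
$Q{\left(7 \right)} \left(\left(-3\right)^{3} + 50\right) = \left(2 - \sqrt{7}\right) \left(\left(-3\right)^{3} + 50\right) = \left(2 - \sqrt{7}\right) \left(-27 + 50\right) = \left(2 - \sqrt{7}\right) 23 = 46 - 23 \sqrt{7}$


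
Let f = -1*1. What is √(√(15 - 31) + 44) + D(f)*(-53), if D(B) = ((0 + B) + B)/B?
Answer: -106 + 2*√(11 + I) ≈ -99.36 + 0.3012*I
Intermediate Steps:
f = -1
D(B) = 2 (D(B) = (B + B)/B = (2*B)/B = 2)
√(√(15 - 31) + 44) + D(f)*(-53) = √(√(15 - 31) + 44) + 2*(-53) = √(√(-16) + 44) - 106 = √(4*I + 44) - 106 = √(44 + 4*I) - 106 = -106 + √(44 + 4*I)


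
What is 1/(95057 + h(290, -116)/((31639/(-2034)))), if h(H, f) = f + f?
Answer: 1091/103723459 ≈ 1.0518e-5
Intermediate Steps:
h(H, f) = 2*f
1/(95057 + h(290, -116)/((31639/(-2034)))) = 1/(95057 + (2*(-116))/((31639/(-2034)))) = 1/(95057 - 232/(31639*(-1/2034))) = 1/(95057 - 232/(-31639/2034)) = 1/(95057 - 232*(-2034/31639)) = 1/(95057 + 16272/1091) = 1/(103723459/1091) = 1091/103723459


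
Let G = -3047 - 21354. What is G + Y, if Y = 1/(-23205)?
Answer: -566225206/23205 ≈ -24401.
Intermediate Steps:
G = -24401
Y = -1/23205 ≈ -4.3094e-5
G + Y = -24401 - 1/23205 = -566225206/23205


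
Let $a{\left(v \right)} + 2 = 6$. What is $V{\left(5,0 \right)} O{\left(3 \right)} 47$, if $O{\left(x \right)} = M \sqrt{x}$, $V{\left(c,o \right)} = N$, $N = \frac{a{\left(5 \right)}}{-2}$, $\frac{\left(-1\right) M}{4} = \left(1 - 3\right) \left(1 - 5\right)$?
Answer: $3008 \sqrt{3} \approx 5210.0$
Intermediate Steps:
$a{\left(v \right)} = 4$ ($a{\left(v \right)} = -2 + 6 = 4$)
$M = -32$ ($M = - 4 \left(1 - 3\right) \left(1 - 5\right) = - 4 \left(\left(-2\right) \left(-4\right)\right) = \left(-4\right) 8 = -32$)
$N = -2$ ($N = \frac{4}{-2} = 4 \left(- \frac{1}{2}\right) = -2$)
$V{\left(c,o \right)} = -2$
$O{\left(x \right)} = - 32 \sqrt{x}$
$V{\left(5,0 \right)} O{\left(3 \right)} 47 = - 2 \left(- 32 \sqrt{3}\right) 47 = 64 \sqrt{3} \cdot 47 = 3008 \sqrt{3}$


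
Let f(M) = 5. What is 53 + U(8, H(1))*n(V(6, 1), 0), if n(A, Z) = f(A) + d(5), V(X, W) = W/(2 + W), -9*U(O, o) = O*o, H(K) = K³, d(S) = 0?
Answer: 437/9 ≈ 48.556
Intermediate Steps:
U(O, o) = -O*o/9
n(A, Z) = 5 (n(A, Z) = 5 + 0 = 5)
53 + U(8, H(1))*n(V(6, 1), 0) = 53 - ⅑*8*1³*5 = 53 - ⅑*8*1*5 = 53 - 8/9*5 = 53 - 40/9 = 437/9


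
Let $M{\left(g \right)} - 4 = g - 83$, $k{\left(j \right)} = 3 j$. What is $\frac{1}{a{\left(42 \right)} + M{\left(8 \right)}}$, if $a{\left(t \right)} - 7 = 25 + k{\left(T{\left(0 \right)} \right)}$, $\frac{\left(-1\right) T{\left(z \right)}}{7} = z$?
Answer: $- \frac{1}{39} \approx -0.025641$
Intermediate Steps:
$T{\left(z \right)} = - 7 z$
$M{\left(g \right)} = -79 + g$ ($M{\left(g \right)} = 4 + \left(g - 83\right) = 4 + \left(-83 + g\right) = -79 + g$)
$a{\left(t \right)} = 32$ ($a{\left(t \right)} = 7 + \left(25 + 3 \left(\left(-7\right) 0\right)\right) = 7 + \left(25 + 3 \cdot 0\right) = 7 + \left(25 + 0\right) = 7 + 25 = 32$)
$\frac{1}{a{\left(42 \right)} + M{\left(8 \right)}} = \frac{1}{32 + \left(-79 + 8\right)} = \frac{1}{32 - 71} = \frac{1}{-39} = - \frac{1}{39}$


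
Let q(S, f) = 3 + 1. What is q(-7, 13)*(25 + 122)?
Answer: 588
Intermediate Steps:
q(S, f) = 4
q(-7, 13)*(25 + 122) = 4*(25 + 122) = 4*147 = 588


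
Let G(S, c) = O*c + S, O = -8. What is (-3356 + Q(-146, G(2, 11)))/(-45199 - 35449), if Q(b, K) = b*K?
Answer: -1150/10081 ≈ -0.11408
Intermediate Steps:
G(S, c) = S - 8*c (G(S, c) = -8*c + S = S - 8*c)
Q(b, K) = K*b
(-3356 + Q(-146, G(2, 11)))/(-45199 - 35449) = (-3356 + (2 - 8*11)*(-146))/(-45199 - 35449) = (-3356 + (2 - 88)*(-146))/(-80648) = (-3356 - 86*(-146))*(-1/80648) = (-3356 + 12556)*(-1/80648) = 9200*(-1/80648) = -1150/10081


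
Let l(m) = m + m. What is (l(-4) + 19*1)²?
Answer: 121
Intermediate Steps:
l(m) = 2*m
(l(-4) + 19*1)² = (2*(-4) + 19*1)² = (-8 + 19)² = 11² = 121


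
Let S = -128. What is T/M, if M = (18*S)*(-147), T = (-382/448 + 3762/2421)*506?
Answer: 10690009/10203992064 ≈ 0.0010476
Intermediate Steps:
T = 10690009/30128 (T = (-382*1/448 + 3762*(1/2421))*506 = (-191/224 + 418/269)*506 = (42253/60256)*506 = 10690009/30128 ≈ 354.82)
M = 338688 (M = (18*(-128))*(-147) = -2304*(-147) = 338688)
T/M = (10690009/30128)/338688 = (10690009/30128)*(1/338688) = 10690009/10203992064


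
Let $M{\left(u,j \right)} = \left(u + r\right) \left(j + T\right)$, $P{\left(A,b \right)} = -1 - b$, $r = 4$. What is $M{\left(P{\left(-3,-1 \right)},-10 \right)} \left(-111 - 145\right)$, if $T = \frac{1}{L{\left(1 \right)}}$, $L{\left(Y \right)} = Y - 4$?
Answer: $\frac{31744}{3} \approx 10581.0$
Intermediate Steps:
$L{\left(Y \right)} = -4 + Y$ ($L{\left(Y \right)} = Y - 4 = -4 + Y$)
$T = - \frac{1}{3}$ ($T = \frac{1}{-4 + 1} = \frac{1}{-3} = - \frac{1}{3} \approx -0.33333$)
$M{\left(u,j \right)} = \left(4 + u\right) \left(- \frac{1}{3} + j\right)$ ($M{\left(u,j \right)} = \left(u + 4\right) \left(j - \frac{1}{3}\right) = \left(4 + u\right) \left(- \frac{1}{3} + j\right)$)
$M{\left(P{\left(-3,-1 \right)},-10 \right)} \left(-111 - 145\right) = \left(- \frac{4}{3} + 4 \left(-10\right) - \frac{-1 - -1}{3} - 10 \left(-1 - -1\right)\right) \left(-111 - 145\right) = \left(- \frac{4}{3} - 40 - \frac{-1 + 1}{3} - 10 \left(-1 + 1\right)\right) \left(-256\right) = \left(- \frac{4}{3} - 40 - 0 - 0\right) \left(-256\right) = \left(- \frac{4}{3} - 40 + 0 + 0\right) \left(-256\right) = \left(- \frac{124}{3}\right) \left(-256\right) = \frac{31744}{3}$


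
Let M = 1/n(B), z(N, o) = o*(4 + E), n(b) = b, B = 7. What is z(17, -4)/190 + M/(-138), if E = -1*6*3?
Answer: 26953/91770 ≈ 0.29370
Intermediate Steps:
E = -18 (E = -6*3 = -18)
z(N, o) = -14*o (z(N, o) = o*(4 - 18) = o*(-14) = -14*o)
M = 1/7 ≈ 0.14286
z(17, -4)/190 + M/(-138) = -14*(-4)/190 + (1/7)/(-138) = 56*(1/190) + (1/7)*(-1/138) = 28/95 - 1/966 = 26953/91770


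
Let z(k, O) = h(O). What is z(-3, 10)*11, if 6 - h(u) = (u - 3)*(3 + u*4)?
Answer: -3245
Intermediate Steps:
h(u) = 6 - (-3 + u)*(3 + 4*u) (h(u) = 6 - (u - 3)*(3 + u*4) = 6 - (-3 + u)*(3 + 4*u))
z(k, O) = 15 - 4*O² + 9*O
z(-3, 10)*11 = (15 - 4*10² + 9*10)*11 = (15 - 4*100 + 90)*11 = (15 - 400 + 90)*11 = -295*11 = -3245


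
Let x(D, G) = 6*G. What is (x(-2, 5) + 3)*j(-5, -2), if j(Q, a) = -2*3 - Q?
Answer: -33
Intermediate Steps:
j(Q, a) = -6 - Q
(x(-2, 5) + 3)*j(-5, -2) = (6*5 + 3)*(-6 - 1*(-5)) = (30 + 3)*(-6 + 5) = 33*(-1) = -33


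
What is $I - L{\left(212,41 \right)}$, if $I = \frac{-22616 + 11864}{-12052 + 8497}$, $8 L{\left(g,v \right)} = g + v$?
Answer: $- \frac{271133}{9480} \approx -28.601$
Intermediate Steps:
$L{\left(g,v \right)} = \frac{g}{8} + \frac{v}{8}$ ($L{\left(g,v \right)} = \frac{g + v}{8} = \frac{g}{8} + \frac{v}{8}$)
$I = \frac{3584}{1185}$ ($I = - \frac{10752}{-3555} = \left(-10752\right) \left(- \frac{1}{3555}\right) = \frac{3584}{1185} \approx 3.0245$)
$I - L{\left(212,41 \right)} = \frac{3584}{1185} - \left(\frac{1}{8} \cdot 212 + \frac{1}{8} \cdot 41\right) = \frac{3584}{1185} - \left(\frac{53}{2} + \frac{41}{8}\right) = \frac{3584}{1185} - \frac{253}{8} = - \frac{271133}{9480}$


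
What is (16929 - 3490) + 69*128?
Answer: 22271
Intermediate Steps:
(16929 - 3490) + 69*128 = 13439 + 8832 = 22271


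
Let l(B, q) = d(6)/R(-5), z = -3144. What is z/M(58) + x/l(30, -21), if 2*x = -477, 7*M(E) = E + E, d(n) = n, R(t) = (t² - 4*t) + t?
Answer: -51612/29 ≈ -1779.7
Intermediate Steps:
R(t) = t² - 3*t
M(E) = 2*E/7 (M(E) = (E + E)/7 = (2*E)/7 = 2*E/7)
x = -477/2 (x = (½)*(-477) = -477/2 ≈ -238.50)
l(B, q) = 3/20 (l(B, q) = 6/((-5*(-3 - 5))) = 6/((-5*(-8))) = 6/40 = 6*(1/40) = 3/20)
z/M(58) + x/l(30, -21) = -3144/((2/7)*58) - 477/(2*3/20) = -3144/116/7 - 477/2*20/3 = -3144*7/116 - 1590 = -5502/29 - 1590 = -51612/29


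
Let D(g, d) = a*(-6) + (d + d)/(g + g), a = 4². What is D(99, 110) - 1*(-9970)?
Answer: 88876/9 ≈ 9875.1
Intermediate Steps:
a = 16
D(g, d) = -96 + d/g (D(g, d) = 16*(-6) + (d + d)/(g + g) = -96 + (2*d)/((2*g)) = -96 + (2*d)*(1/(2*g)) = -96 + d/g)
D(99, 110) - 1*(-9970) = (-96 + 110/99) - 1*(-9970) = (-96 + 110*(1/99)) + 9970 = (-96 + 10/9) + 9970 = -854/9 + 9970 = 88876/9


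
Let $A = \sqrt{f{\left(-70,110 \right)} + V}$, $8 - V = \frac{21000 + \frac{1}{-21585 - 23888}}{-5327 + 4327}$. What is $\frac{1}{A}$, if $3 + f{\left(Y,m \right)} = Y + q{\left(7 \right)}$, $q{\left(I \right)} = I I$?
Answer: $\frac{10 \sqrt{103389685995270}}{227364999} \approx 0.44721$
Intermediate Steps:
$q{\left(I \right)} = I^{2}$
$f{\left(Y,m \right)} = 46 + Y$ ($f{\left(Y,m \right)} = -3 + \left(Y + 7^{2}\right) = -3 + \left(Y + 49\right) = -3 + \left(49 + Y\right) = 46 + Y$)
$V = \frac{1318716999}{45473000}$ ($V = 8 - \frac{21000 + \frac{1}{-21585 - 23888}}{-5327 + 4327} = 8 - \frac{21000 + \frac{1}{-45473}}{-1000} = 8 - \left(21000 - \frac{1}{45473}\right) \left(- \frac{1}{1000}\right) = 8 - \frac{954932999}{45473} \left(- \frac{1}{1000}\right) = 8 - - \frac{954932999}{45473000} = 8 + \frac{954932999}{45473000} = \frac{1318716999}{45473000} \approx 29.0$)
$A = \frac{\sqrt{103389685995270}}{4547300}$ ($A = \sqrt{\left(46 - 70\right) + \frac{1318716999}{45473000}} = \sqrt{-24 + \frac{1318716999}{45473000}} = \sqrt{\frac{227364999}{45473000}} = \frac{\sqrt{103389685995270}}{4547300} \approx 2.2361$)
$\frac{1}{A} = \frac{1}{\frac{1}{4547300} \sqrt{103389685995270}} = \frac{10 \sqrt{103389685995270}}{227364999}$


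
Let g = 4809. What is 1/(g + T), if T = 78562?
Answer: 1/83371 ≈ 1.1995e-5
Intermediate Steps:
1/(g + T) = 1/(4809 + 78562) = 1/83371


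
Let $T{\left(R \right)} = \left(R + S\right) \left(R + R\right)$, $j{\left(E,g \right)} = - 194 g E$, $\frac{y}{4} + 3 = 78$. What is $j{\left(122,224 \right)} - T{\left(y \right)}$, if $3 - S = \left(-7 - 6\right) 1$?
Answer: $-5491232$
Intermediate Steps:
$y = 300$ ($y = -12 + 4 \cdot 78 = -12 + 312 = 300$)
$S = 16$ ($S = 3 - \left(-7 - 6\right) 1 = 3 - \left(-13\right) 1 = 3 - -13 = 3 + 13 = 16$)
$j{\left(E,g \right)} = - 194 E g$
$T{\left(R \right)} = 2 R \left(16 + R\right)$ ($T{\left(R \right)} = \left(R + 16\right) \left(R + R\right) = \left(16 + R\right) 2 R = 2 R \left(16 + R\right)$)
$j{\left(122,224 \right)} - T{\left(y \right)} = \left(-194\right) 122 \cdot 224 - 2 \cdot 300 \left(16 + 300\right) = -5301632 - 2 \cdot 300 \cdot 316 = -5301632 - 189600 = -5491232$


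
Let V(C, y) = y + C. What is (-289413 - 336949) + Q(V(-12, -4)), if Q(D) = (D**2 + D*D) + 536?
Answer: -625314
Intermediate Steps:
V(C, y) = C + y
Q(D) = 536 + 2*D**2 (Q(D) = (D**2 + D**2) + 536 = 2*D**2 + 536 = 536 + 2*D**2)
(-289413 - 336949) + Q(V(-12, -4)) = (-289413 - 336949) + (536 + 2*(-12 - 4)**2) = -626362 + (536 + 2*(-16)**2) = -626362 + (536 + 2*256) = -626362 + (536 + 512) = -626362 + 1048 = -625314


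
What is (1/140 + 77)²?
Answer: 116229961/19600 ≈ 5930.1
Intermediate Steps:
(1/140 + 77)² = (10781/140)² = 116229961/19600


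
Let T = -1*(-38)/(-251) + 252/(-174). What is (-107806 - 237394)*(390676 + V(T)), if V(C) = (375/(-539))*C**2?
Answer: -3851392180732978004800/28558290299 ≈ -1.3486e+11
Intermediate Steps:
T = -11644/7279 (T = 38*(-1/251) + 252*(-1/174) = -38/251 - 42/29 = -11644/7279 ≈ -1.5997)
V(C) = -375*C**2/539 (V(C) = (375*(-1/539))*C**2 = -375*C**2/539)
(-107806 - 237394)*(390676 + V(T)) = (-107806 - 237394)*(390676 - 375*(-11644/7279)**2/539) = -345200*(390676 - 375/539*135582736/52983841) = -345200*(390676 - 50843526000/28558290299) = -345200*11156987777326124/28558290299 = -3851392180732978004800/28558290299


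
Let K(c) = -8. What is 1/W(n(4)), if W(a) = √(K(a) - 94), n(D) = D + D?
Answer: -I*√102/102 ≈ -0.099015*I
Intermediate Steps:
n(D) = 2*D
W(a) = I*√102 (W(a) = √(-8 - 94) = √(-102) = I*√102)
1/W(n(4)) = 1/(I*√102) = -I*√102/102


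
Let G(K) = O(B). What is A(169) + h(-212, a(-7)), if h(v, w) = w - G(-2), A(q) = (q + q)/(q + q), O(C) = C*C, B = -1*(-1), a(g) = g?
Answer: -7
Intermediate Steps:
B = 1
O(C) = C**2
G(K) = 1 (G(K) = 1**2 = 1)
A(q) = 1 (A(q) = (2*q)/((2*q)) = (2*q)*(1/(2*q)) = 1)
h(v, w) = -1 + w (h(v, w) = w - 1*1 = w - 1 = -1 + w)
A(169) + h(-212, a(-7)) = 1 + (-1 - 7) = 1 - 8 = -7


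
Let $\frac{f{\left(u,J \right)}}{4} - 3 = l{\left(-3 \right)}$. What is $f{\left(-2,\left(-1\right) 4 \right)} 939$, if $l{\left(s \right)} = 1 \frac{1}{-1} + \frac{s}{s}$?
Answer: $11268$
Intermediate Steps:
$l{\left(s \right)} = 0$ ($l{\left(s \right)} = 1 \left(-1\right) + 1 = -1 + 1 = 0$)
$f{\left(u,J \right)} = 12$ ($f{\left(u,J \right)} = 12 + 4 \cdot 0 = 12 + 0 = 12$)
$f{\left(-2,\left(-1\right) 4 \right)} 939 = 12 \cdot 939 = 11268$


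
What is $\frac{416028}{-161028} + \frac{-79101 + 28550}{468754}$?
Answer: $- \frac{16929576295}{6290209926} \approx -2.6914$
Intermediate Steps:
$\frac{416028}{-161028} + \frac{-79101 + 28550}{468754} = 416028 \left(- \frac{1}{161028}\right) - \frac{50551}{468754} = - \frac{34669}{13419} - \frac{50551}{468754} = - \frac{16929576295}{6290209926}$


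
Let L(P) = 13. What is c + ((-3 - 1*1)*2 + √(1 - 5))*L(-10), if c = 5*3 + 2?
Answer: -87 + 26*I ≈ -87.0 + 26.0*I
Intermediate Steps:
c = 17 (c = 15 + 2 = 17)
c + ((-3 - 1*1)*2 + √(1 - 5))*L(-10) = 17 + ((-3 - 1*1)*2 + √(1 - 5))*13 = 17 + ((-3 - 1)*2 + √(-4))*13 = 17 + (-4*2 + 2*I)*13 = 17 + (-8 + 2*I)*13 = 17 + (-104 + 26*I) = -87 + 26*I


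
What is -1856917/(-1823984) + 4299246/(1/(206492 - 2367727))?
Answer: -16947877347252722123/1823984 ≈ -9.2917e+12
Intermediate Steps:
-1856917/(-1823984) + 4299246/(1/(206492 - 2367727)) = -1856917*(-1/1823984) + 4299246/(1/(-2161235)) = 1856917/1823984 + 4299246/(-1/2161235) = 1856917/1823984 + 4299246*(-2161235) = 1856917/1823984 - 9291680928810 = -16947877347252722123/1823984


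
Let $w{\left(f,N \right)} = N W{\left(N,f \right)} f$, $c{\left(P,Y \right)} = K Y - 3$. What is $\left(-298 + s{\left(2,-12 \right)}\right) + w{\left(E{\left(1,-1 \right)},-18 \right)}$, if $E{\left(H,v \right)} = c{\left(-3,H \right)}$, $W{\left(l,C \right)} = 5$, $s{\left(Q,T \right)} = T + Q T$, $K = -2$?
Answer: $116$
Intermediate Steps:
$c{\left(P,Y \right)} = -3 - 2 Y$ ($c{\left(P,Y \right)} = - 2 Y - 3 = -3 - 2 Y$)
$E{\left(H,v \right)} = -3 - 2 H$
$w{\left(f,N \right)} = 5 N f$ ($w{\left(f,N \right)} = N 5 f = 5 N f$)
$\left(-298 + s{\left(2,-12 \right)}\right) + w{\left(E{\left(1,-1 \right)},-18 \right)} = \left(-298 - 12 \left(1 + 2\right)\right) + 5 \left(-18\right) \left(-3 - 2\right) = \left(-298 - 36\right) + 5 \left(-18\right) \left(-3 - 2\right) = \left(-298 - 36\right) + 5 \left(-18\right) \left(-5\right) = -334 + 450 = 116$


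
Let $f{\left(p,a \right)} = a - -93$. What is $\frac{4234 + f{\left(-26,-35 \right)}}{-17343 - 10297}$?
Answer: $- \frac{1073}{6910} \approx -0.15528$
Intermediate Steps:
$f{\left(p,a \right)} = 93 + a$ ($f{\left(p,a \right)} = a + 93 = 93 + a$)
$\frac{4234 + f{\left(-26,-35 \right)}}{-17343 - 10297} = \frac{4234 + \left(93 - 35\right)}{-17343 - 10297} = \frac{4234 + 58}{-27640} = 4292 \left(- \frac{1}{27640}\right) = - \frac{1073}{6910}$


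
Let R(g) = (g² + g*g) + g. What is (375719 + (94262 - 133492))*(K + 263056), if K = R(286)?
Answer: 143658594726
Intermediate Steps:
R(g) = g + 2*g² (R(g) = (g² + g²) + g = 2*g² + g = g + 2*g²)
K = 163878 (K = 286*(1 + 2*286) = 286*(1 + 572) = 286*573 = 163878)
(375719 + (94262 - 133492))*(K + 263056) = (375719 + (94262 - 133492))*(163878 + 263056) = (375719 - 39230)*426934 = 336489*426934 = 143658594726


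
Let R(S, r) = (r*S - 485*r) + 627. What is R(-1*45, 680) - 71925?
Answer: -431698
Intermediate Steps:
R(S, r) = 627 - 485*r + S*r (R(S, r) = (S*r - 485*r) + 627 = (-485*r + S*r) + 627 = 627 - 485*r + S*r)
R(-1*45, 680) - 71925 = (627 - 485*680 - 1*45*680) - 71925 = (627 - 329800 - 45*680) - 71925 = (627 - 329800 - 30600) - 71925 = -359773 - 71925 = -431698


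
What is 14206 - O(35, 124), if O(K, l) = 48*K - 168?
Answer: 12694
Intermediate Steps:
O(K, l) = -168 + 48*K
14206 - O(35, 124) = 14206 - (-168 + 48*35) = 14206 - (-168 + 1680) = 14206 - 1*1512 = 14206 - 1512 = 12694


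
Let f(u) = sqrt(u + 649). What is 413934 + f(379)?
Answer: 413934 + 2*sqrt(257) ≈ 4.1397e+5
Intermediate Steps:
f(u) = sqrt(649 + u)
413934 + f(379) = 413934 + sqrt(649 + 379) = 413934 + sqrt(1028) = 413934 + 2*sqrt(257)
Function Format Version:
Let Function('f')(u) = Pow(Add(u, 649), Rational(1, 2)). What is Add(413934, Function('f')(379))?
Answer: Add(413934, Mul(2, Pow(257, Rational(1, 2)))) ≈ 4.1397e+5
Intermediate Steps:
Function('f')(u) = Pow(Add(649, u), Rational(1, 2))
Add(413934, Function('f')(379)) = Add(413934, Pow(Add(649, 379), Rational(1, 2))) = Add(413934, Pow(1028, Rational(1, 2))) = Add(413934, Mul(2, Pow(257, Rational(1, 2))))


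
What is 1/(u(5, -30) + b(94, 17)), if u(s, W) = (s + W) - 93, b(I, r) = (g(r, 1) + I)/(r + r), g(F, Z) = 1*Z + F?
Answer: -17/1950 ≈ -0.0087180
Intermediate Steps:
g(F, Z) = F + Z (g(F, Z) = Z + F = F + Z)
b(I, r) = (1 + I + r)/(2*r) (b(I, r) = ((r + 1) + I)/(r + r) = ((1 + r) + I)/((2*r)) = (1 + I + r)*(1/(2*r)) = (1 + I + r)/(2*r))
u(s, W) = -93 + W + s (u(s, W) = (W + s) - 93 = -93 + W + s)
1/(u(5, -30) + b(94, 17)) = 1/((-93 - 30 + 5) + (1/2)*(1 + 94 + 17)/17) = 1/(-118 + (1/2)*(1/17)*112) = 1/(-118 + 56/17) = 1/(-1950/17) = -17/1950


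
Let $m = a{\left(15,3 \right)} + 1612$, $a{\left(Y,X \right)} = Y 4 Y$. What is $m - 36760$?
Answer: $-34248$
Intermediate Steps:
$a{\left(Y,X \right)} = 4 Y^{2}$ ($a{\left(Y,X \right)} = 4 Y Y = 4 Y^{2}$)
$m = 2512$ ($m = 4 \cdot 15^{2} + 1612 = 4 \cdot 225 + 1612 = 900 + 1612 = 2512$)
$m - 36760 = 2512 - 36760 = -34248$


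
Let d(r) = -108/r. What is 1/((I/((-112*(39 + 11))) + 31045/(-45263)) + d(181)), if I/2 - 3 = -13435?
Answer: 2867411050/10077738287 ≈ 0.28453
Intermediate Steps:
I = -26864 (I = 6 + 2*(-13435) = 6 - 26870 = -26864)
1/((I/((-112*(39 + 11))) + 31045/(-45263)) + d(181)) = 1/((-26864*(-1/(112*(39 + 11))) + 31045/(-45263)) - 108/181) = 1/((-26864/((-112*50)) + 31045*(-1/45263)) - 108*1/181) = 1/((-26864/(-5600) - 31045/45263) - 108/181) = 1/((-26864*(-1/5600) - 31045/45263) - 108/181) = 1/((1679/350 - 31045/45263) - 108/181) = 1/(65130827/15842050 - 108/181) = 1/(10077738287/2867411050) = 2867411050/10077738287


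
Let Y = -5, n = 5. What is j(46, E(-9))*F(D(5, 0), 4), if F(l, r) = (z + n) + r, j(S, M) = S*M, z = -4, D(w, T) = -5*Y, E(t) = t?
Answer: -2070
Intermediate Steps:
D(w, T) = 25 (D(w, T) = -5*(-5) = 25)
j(S, M) = M*S
F(l, r) = 1 + r (F(l, r) = (-4 + 5) + r = 1 + r)
j(46, E(-9))*F(D(5, 0), 4) = (-9*46)*(1 + 4) = -414*5 = -2070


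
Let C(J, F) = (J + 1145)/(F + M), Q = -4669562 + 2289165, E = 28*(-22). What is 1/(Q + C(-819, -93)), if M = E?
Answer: -709/1687701799 ≈ -4.2010e-7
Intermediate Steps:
E = -616
M = -616
Q = -2380397
C(J, F) = (1145 + J)/(-616 + F) (C(J, F) = (J + 1145)/(F - 616) = (1145 + J)/(-616 + F))
1/(Q + C(-819, -93)) = 1/(-2380397 + (1145 - 819)/(-616 - 93)) = 1/(-2380397 + 326/(-709)) = 1/(-2380397 - 1/709*326) = 1/(-2380397 - 326/709) = 1/(-1687701799/709) = -709/1687701799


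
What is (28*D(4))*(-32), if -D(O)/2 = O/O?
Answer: 1792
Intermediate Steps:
D(O) = -2 (D(O) = -2*O/O = -2*1 = -2)
(28*D(4))*(-32) = (28*(-2))*(-32) = -56*(-32) = 1792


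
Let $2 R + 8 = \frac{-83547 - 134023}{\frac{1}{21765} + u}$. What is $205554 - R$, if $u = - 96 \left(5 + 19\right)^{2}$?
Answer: $\frac{247390270020437}{1203517439} \approx 2.0556 \cdot 10^{5}$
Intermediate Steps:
$u = -55296$ ($u = - 96 \cdot 24^{2} = \left(-96\right) 576 = -55296$)
$R = - \frac{2446364231}{1203517439}$ ($R = -4 + \frac{\left(-83547 - 134023\right) \frac{1}{\frac{1}{21765} - 55296}}{2} = -4 + \frac{\left(-217570\right) \frac{1}{\frac{1}{21765} - 55296}}{2} = -4 + \frac{\left(-217570\right) \frac{1}{- \frac{1203517439}{21765}}}{2} = -4 + \frac{\left(-217570\right) \left(- \frac{21765}{1203517439}\right)}{2} = -4 + \frac{1}{2} \cdot \frac{4735411050}{1203517439} = -4 + \frac{2367705525}{1203517439} = - \frac{2446364231}{1203517439} \approx -2.0327$)
$205554 - R = 205554 - - \frac{2446364231}{1203517439} = 205554 + \frac{2446364231}{1203517439} = \frac{247390270020437}{1203517439}$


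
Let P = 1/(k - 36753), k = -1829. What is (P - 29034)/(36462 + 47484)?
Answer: -65893517/190517916 ≈ -0.34587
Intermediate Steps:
P = -1/38582 (P = 1/(-1829 - 36753) = 1/(-38582) = -1/38582 ≈ -2.5919e-5)
(P - 29034)/(36462 + 47484) = (-1/38582 - 29034)/(36462 + 47484) = -1120189789/38582/83946 = -1120189789/38582*1/83946 = -65893517/190517916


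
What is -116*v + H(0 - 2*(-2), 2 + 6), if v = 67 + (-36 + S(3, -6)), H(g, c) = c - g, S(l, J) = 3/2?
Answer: -3766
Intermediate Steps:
S(l, J) = 3/2 (S(l, J) = 3*(½) = 3/2)
v = 65/2 (v = 67 + (-36 + 3/2) = 67 - 69/2 = 65/2 ≈ 32.500)
-116*v + H(0 - 2*(-2), 2 + 6) = -116*65/2 + ((2 + 6) - (0 - 2*(-2))) = -3770 + (8 - (0 + 4)) = -3770 + (8 - 1*4) = -3770 + (8 - 4) = -3770 + 4 = -3766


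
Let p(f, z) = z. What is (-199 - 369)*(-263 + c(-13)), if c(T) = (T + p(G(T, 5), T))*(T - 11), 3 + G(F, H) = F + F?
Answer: -205048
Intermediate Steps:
G(F, H) = -3 + 2*F (G(F, H) = -3 + (F + F) = -3 + 2*F)
c(T) = 2*T*(-11 + T) (c(T) = (T + T)*(T - 11) = (2*T)*(-11 + T) = 2*T*(-11 + T))
(-199 - 369)*(-263 + c(-13)) = (-199 - 369)*(-263 + 2*(-13)*(-11 - 13)) = -568*(-263 + 2*(-13)*(-24)) = -568*(-263 + 624) = -568*361 = -205048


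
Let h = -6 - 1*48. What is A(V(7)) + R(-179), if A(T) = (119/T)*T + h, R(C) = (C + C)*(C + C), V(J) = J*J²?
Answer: 128229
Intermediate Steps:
V(J) = J³
R(C) = 4*C² (R(C) = (2*C)*(2*C) = 4*C²)
h = -54 (h = -6 - 48 = -54)
A(T) = 65 (A(T) = (119/T)*T - 54 = 119 - 54 = 65)
A(V(7)) + R(-179) = 65 + 4*(-179)² = 65 + 4*32041 = 65 + 128164 = 128229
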